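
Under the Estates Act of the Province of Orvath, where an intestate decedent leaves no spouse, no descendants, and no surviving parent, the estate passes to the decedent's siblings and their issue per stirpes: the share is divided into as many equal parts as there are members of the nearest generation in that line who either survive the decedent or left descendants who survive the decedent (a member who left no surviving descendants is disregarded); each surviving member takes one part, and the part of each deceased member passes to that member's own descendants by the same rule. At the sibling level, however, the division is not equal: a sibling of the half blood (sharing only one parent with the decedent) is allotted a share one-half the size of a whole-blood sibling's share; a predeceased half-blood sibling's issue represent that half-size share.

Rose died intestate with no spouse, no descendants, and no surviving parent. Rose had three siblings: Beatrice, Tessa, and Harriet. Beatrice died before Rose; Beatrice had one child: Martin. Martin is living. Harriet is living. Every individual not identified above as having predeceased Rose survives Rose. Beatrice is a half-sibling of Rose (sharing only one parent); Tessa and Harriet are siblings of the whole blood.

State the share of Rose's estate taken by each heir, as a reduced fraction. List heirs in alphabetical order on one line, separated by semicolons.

No spouse, descendants, or parent survives, so the estate passes to Rose's siblings per stirpes.
Half-blood siblings count for one-half the weight of whole-blood siblings at the initial division.
Dividing 1 in proportion to weights (total weight 5/2): Beatrice (weight 1/2) → 1/5; Tessa (weight 1) → 2/5; Harriet (weight 1) → 2/5.
Beatrice predeceased; the 1/5 allotted to Beatrice's branch passes to Beatrice's issue by representation.
Martin is the sole taker at this level and receives the full 1/5.
Tessa is living and takes 2/5.
Harriet is living and takes 2/5.

Harriet 2/5; Martin 1/5; Tessa 2/5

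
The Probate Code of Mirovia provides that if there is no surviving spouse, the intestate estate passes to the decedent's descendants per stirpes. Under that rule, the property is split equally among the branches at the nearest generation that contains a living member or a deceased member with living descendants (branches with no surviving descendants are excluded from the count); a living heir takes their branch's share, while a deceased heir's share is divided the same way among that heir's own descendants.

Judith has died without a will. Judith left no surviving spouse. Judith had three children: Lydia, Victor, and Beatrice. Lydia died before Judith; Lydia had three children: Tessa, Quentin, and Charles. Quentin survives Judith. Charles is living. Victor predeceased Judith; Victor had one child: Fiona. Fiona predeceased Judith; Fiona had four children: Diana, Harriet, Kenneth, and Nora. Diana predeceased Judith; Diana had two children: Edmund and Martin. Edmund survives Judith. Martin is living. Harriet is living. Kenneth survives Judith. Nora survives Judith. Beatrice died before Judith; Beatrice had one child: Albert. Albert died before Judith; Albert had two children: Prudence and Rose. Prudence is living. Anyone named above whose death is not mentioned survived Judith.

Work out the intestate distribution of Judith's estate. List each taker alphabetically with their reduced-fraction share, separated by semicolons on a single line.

There is no surviving spouse, so the entire estate passes to Judith's descendants per stirpes.
The estate is divided into 3 equal shares of 1/3 among Lydia, Victor, Beatrice.
Lydia predeceased; the 1/3 allotted to Lydia's branch passes to Lydia's issue by representation.
The 1/3 is divided into 3 equal shares of 1/9 among Tessa, Quentin, Charles.
Tessa is living and takes 1/9.
Quentin is living and takes 1/9.
Charles is living and takes 1/9.
Victor predeceased; the 1/3 allotted to Victor's branch passes to Victor's issue by representation.
Fiona's line is the sole branch at this level, so the full 1/3 passes to Fiona's issue by representation.
The 1/3 is divided into 4 equal shares of 1/12 among Diana, Harriet, Kenneth, Nora.
Diana predeceased; the 1/12 allotted to Diana's branch passes to Diana's issue by representation.
The 1/12 is divided into 2 equal shares of 1/24 among Edmund, Martin.
Edmund is living and takes 1/24.
Martin is living and takes 1/24.
Harriet is living and takes 1/12.
Kenneth is living and takes 1/12.
Nora is living and takes 1/12.
Beatrice predeceased; the 1/3 allotted to Beatrice's branch passes to Beatrice's issue by representation.
Albert's line is the sole branch at this level, so the full 1/3 passes to Albert's issue by representation.
The 1/3 is divided into 2 equal shares of 1/6 among Prudence, Rose.
Prudence is living and takes 1/6.
Rose is living and takes 1/6.

Charles 1/9; Edmund 1/24; Harriet 1/12; Kenneth 1/12; Martin 1/24; Nora 1/12; Prudence 1/6; Quentin 1/9; Rose 1/6; Tessa 1/9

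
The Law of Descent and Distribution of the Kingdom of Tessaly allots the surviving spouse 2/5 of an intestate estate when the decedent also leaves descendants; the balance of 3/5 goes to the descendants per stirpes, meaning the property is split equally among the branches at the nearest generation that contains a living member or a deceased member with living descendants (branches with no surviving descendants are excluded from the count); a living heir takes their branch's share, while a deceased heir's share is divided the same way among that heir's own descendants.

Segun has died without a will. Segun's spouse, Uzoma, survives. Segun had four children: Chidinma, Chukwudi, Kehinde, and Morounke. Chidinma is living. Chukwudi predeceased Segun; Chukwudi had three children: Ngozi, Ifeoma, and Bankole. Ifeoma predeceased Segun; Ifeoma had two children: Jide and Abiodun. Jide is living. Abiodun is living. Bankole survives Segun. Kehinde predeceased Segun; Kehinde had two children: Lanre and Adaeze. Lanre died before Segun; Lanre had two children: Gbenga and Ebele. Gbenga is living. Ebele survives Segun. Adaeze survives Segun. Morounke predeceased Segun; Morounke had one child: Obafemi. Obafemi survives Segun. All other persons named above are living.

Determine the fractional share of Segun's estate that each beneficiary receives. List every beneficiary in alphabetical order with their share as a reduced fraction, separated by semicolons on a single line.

Uzoma, as surviving spouse, takes 2/5.
The remaining 3/5 passes to Segun's descendants per stirpes.
The 3/5 is divided into 4 equal shares of 3/20 among Chidinma, Chukwudi, Kehinde, Morounke.
Chidinma is living and takes 3/20.
Chukwudi predeceased; the 3/20 allotted to Chukwudi's branch passes to Chukwudi's issue by representation.
The 3/20 is divided into 3 equal shares of 1/20 among Ngozi, Ifeoma, Bankole.
Ngozi is living and takes 1/20.
Ifeoma predeceased; the 1/20 allotted to Ifeoma's branch passes to Ifeoma's issue by representation.
The 1/20 is divided into 2 equal shares of 1/40 among Jide, Abiodun.
Jide is living and takes 1/40.
Abiodun is living and takes 1/40.
Bankole is living and takes 1/20.
Kehinde predeceased; the 3/20 allotted to Kehinde's branch passes to Kehinde's issue by representation.
The 3/20 is divided into 2 equal shares of 3/40 among Lanre, Adaeze.
Lanre predeceased; the 3/40 allotted to Lanre's branch passes to Lanre's issue by representation.
The 3/40 is divided into 2 equal shares of 3/80 among Gbenga, Ebele.
Gbenga is living and takes 3/80.
Ebele is living and takes 3/80.
Adaeze is living and takes 3/40.
Morounke predeceased; the 3/20 allotted to Morounke's branch passes to Morounke's issue by representation.
Obafemi is the sole taker at this level and receives the full 3/20.

Abiodun 1/40; Adaeze 3/40; Bankole 1/20; Chidinma 3/20; Ebele 3/80; Gbenga 3/80; Jide 1/40; Ngozi 1/20; Obafemi 3/20; Uzoma 2/5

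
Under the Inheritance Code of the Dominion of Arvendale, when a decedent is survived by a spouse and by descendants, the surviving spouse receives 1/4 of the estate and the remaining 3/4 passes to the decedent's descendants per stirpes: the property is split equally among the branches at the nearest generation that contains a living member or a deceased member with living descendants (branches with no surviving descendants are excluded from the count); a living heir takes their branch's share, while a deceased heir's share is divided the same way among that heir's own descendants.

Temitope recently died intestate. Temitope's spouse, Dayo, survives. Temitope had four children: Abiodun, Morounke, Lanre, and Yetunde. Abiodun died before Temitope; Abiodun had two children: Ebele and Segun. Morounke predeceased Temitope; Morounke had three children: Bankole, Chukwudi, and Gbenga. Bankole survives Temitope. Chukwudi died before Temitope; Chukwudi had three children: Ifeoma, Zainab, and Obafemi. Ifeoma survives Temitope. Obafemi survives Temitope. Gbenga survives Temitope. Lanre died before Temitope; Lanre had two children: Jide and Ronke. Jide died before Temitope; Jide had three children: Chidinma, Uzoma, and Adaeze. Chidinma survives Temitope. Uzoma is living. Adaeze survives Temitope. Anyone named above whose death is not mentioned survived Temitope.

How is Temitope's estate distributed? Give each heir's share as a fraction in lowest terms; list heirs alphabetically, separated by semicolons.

Dayo, as surviving spouse, takes 1/4.
The remaining 3/4 passes to Temitope's descendants per stirpes.
The 3/4 is divided into 4 equal shares of 3/16 among Abiodun, Morounke, Lanre, Yetunde.
Abiodun predeceased; the 3/16 allotted to Abiodun's branch passes to Abiodun's issue by representation.
The 3/16 is divided into 2 equal shares of 3/32 among Ebele, Segun.
Ebele is living and takes 3/32.
Segun is living and takes 3/32.
Morounke predeceased; the 3/16 allotted to Morounke's branch passes to Morounke's issue by representation.
The 3/16 is divided into 3 equal shares of 1/16 among Bankole, Chukwudi, Gbenga.
Bankole is living and takes 1/16.
Chukwudi predeceased; the 1/16 allotted to Chukwudi's branch passes to Chukwudi's issue by representation.
The 1/16 is divided into 3 equal shares of 1/48 among Ifeoma, Zainab, Obafemi.
Ifeoma is living and takes 1/48.
Zainab is living and takes 1/48.
Obafemi is living and takes 1/48.
Gbenga is living and takes 1/16.
Lanre predeceased; the 3/16 allotted to Lanre's branch passes to Lanre's issue by representation.
The 3/16 is divided into 2 equal shares of 3/32 among Jide, Ronke.
Jide predeceased; the 3/32 allotted to Jide's branch passes to Jide's issue by representation.
The 3/32 is divided into 3 equal shares of 1/32 among Chidinma, Uzoma, Adaeze.
Chidinma is living and takes 1/32.
Uzoma is living and takes 1/32.
Adaeze is living and takes 1/32.
Ronke is living and takes 3/32.
Yetunde is living and takes 3/16.

Adaeze 1/32; Bankole 1/16; Chidinma 1/32; Dayo 1/4; Ebele 3/32; Gbenga 1/16; Ifeoma 1/48; Obafemi 1/48; Ronke 3/32; Segun 3/32; Uzoma 1/32; Yetunde 3/16; Zainab 1/48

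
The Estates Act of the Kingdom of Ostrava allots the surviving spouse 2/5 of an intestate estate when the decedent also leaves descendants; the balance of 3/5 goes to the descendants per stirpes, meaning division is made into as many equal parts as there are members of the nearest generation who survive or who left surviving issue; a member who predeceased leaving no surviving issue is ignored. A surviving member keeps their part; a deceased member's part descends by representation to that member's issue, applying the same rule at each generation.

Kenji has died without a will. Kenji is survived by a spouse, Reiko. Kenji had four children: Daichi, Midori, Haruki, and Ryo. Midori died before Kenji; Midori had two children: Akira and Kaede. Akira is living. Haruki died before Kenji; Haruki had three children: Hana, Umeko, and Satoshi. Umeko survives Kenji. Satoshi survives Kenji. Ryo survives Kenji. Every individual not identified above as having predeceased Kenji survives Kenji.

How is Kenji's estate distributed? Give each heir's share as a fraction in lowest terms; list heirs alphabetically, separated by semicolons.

Akira 3/40; Daichi 3/20; Hana 1/20; Kaede 3/40; Reiko 2/5; Ryo 3/20; Satoshi 1/20; Umeko 1/20

Reiko, as surviving spouse, takes 2/5.
The remaining 3/5 passes to Kenji's descendants per stirpes.
The 3/5 is divided into 4 equal shares of 3/20 among Daichi, Midori, Haruki, Ryo.
Daichi is living and takes 3/20.
Midori predeceased; the 3/20 allotted to Midori's branch passes to Midori's issue by representation.
The 3/20 is divided into 2 equal shares of 3/40 among Akira, Kaede.
Akira is living and takes 3/40.
Kaede is living and takes 3/40.
Haruki predeceased; the 3/20 allotted to Haruki's branch passes to Haruki's issue by representation.
The 3/20 is divided into 3 equal shares of 1/20 among Hana, Umeko, Satoshi.
Hana is living and takes 1/20.
Umeko is living and takes 1/20.
Satoshi is living and takes 1/20.
Ryo is living and takes 3/20.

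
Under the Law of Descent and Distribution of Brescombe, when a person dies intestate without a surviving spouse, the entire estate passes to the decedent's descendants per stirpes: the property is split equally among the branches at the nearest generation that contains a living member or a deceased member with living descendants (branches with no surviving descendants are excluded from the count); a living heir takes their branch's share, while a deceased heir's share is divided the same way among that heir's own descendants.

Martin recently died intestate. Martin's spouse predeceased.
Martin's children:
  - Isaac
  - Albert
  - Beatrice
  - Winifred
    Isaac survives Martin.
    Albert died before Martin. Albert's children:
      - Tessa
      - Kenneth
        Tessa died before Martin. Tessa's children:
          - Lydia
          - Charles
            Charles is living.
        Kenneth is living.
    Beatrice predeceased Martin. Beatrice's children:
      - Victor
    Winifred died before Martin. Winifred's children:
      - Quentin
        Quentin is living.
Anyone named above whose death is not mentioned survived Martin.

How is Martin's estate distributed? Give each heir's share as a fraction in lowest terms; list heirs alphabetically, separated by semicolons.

Charles 1/16; Isaac 1/4; Kenneth 1/8; Lydia 1/16; Quentin 1/4; Victor 1/4

There is no surviving spouse, so the entire estate passes to Martin's descendants per stirpes.
The estate is divided into 4 equal shares of 1/4 among Isaac, Albert, Beatrice, Winifred.
Isaac is living and takes 1/4.
Albert predeceased; the 1/4 allotted to Albert's branch passes to Albert's issue by representation.
The 1/4 is divided into 2 equal shares of 1/8 among Tessa, Kenneth.
Tessa predeceased; the 1/8 allotted to Tessa's branch passes to Tessa's issue by representation.
The 1/8 is divided into 2 equal shares of 1/16 among Lydia, Charles.
Lydia is living and takes 1/16.
Charles is living and takes 1/16.
Kenneth is living and takes 1/8.
Beatrice predeceased; the 1/4 allotted to Beatrice's branch passes to Beatrice's issue by representation.
Victor is the sole taker at this level and receives the full 1/4.
Winifred predeceased; the 1/4 allotted to Winifred's branch passes to Winifred's issue by representation.
Quentin is the sole taker at this level and receives the full 1/4.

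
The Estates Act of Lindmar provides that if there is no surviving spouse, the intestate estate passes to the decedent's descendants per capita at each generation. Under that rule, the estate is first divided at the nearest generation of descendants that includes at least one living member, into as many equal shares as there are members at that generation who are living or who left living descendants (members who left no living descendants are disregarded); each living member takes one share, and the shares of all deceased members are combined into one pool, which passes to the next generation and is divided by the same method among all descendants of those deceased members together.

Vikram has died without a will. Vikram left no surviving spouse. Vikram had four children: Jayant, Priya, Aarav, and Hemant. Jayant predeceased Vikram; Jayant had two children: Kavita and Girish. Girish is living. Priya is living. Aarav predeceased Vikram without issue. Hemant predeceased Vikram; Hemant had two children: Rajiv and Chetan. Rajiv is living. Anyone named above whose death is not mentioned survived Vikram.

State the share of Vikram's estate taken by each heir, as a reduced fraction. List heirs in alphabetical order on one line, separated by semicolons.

There is no surviving spouse, so the entire estate passes to Vikram's descendants per capita at each generation.
At generation 1 (Jayant, Priya, Hemant) there are 3 shares of (1)/3 = 1/3 each.
Living: Priya — each takes 1/3.
Deceased: Jayant and Hemant. Their combined 2/3 is pooled and carried to generation 2.
At generation 2 (Kavita, Girish, Rajiv, Chetan) there are 4 shares of (2/3)/4 = 1/6 each.
Living: Kavita, Girish, Rajiv, and Chetan — each takes 1/6.

Chetan 1/6; Girish 1/6; Kavita 1/6; Priya 1/3; Rajiv 1/6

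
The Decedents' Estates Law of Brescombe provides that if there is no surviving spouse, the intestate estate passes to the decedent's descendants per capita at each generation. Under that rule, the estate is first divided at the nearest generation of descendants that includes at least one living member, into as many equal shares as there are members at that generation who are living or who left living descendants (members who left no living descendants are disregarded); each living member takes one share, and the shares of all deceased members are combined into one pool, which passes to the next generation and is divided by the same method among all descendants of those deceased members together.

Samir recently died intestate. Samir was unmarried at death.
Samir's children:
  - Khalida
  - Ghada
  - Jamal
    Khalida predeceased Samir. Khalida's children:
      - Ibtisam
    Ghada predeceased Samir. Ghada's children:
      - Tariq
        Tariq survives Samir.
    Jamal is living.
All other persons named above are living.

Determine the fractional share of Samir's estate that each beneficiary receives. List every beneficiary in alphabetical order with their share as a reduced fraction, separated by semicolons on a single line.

Ibtisam 1/3; Jamal 1/3; Tariq 1/3

There is no surviving spouse, so the entire estate passes to Samir's descendants per capita at each generation.
At generation 1 (Khalida, Ghada, Jamal) there are 3 shares of (1)/3 = 1/3 each.
Living: Jamal — each takes 1/3.
Deceased: Khalida and Ghada. Their combined 2/3 is pooled and carried to generation 2.
At generation 2 (Ibtisam, Tariq) there are 2 shares of (2/3)/2 = 1/3 each.
Living: Ibtisam and Tariq — each takes 1/3.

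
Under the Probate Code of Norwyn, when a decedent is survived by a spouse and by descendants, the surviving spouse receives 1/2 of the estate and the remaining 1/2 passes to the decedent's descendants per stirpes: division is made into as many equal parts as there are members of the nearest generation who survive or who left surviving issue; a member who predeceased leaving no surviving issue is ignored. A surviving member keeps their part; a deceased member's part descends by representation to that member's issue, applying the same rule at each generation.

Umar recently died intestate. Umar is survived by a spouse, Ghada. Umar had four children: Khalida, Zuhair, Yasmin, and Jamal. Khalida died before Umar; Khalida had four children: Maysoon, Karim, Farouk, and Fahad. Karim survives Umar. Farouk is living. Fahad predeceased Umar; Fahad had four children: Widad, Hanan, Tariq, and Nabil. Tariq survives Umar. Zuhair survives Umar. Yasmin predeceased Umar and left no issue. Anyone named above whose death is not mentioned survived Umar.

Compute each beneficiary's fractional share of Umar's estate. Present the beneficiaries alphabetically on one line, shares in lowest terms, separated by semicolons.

Ghada, as surviving spouse, takes 1/2.
The remaining 1/2 passes to Umar's descendants per stirpes.
Yasmin left no surviving issue, so that branch lapses and is disregarded.
The 1/2 is divided into 3 equal shares of 1/6 among Khalida, Zuhair, Jamal.
Khalida predeceased; the 1/6 allotted to Khalida's branch passes to Khalida's issue by representation.
The 1/6 is divided into 4 equal shares of 1/24 among Maysoon, Karim, Farouk, Fahad.
Maysoon is living and takes 1/24.
Karim is living and takes 1/24.
Farouk is living and takes 1/24.
Fahad predeceased; the 1/24 allotted to Fahad's branch passes to Fahad's issue by representation.
The 1/24 is divided into 4 equal shares of 1/96 among Widad, Hanan, Tariq, Nabil.
Widad is living and takes 1/96.
Hanan is living and takes 1/96.
Tariq is living and takes 1/96.
Nabil is living and takes 1/96.
Zuhair is living and takes 1/6.
Jamal is living and takes 1/6.

Farouk 1/24; Ghada 1/2; Hanan 1/96; Jamal 1/6; Karim 1/24; Maysoon 1/24; Nabil 1/96; Tariq 1/96; Widad 1/96; Zuhair 1/6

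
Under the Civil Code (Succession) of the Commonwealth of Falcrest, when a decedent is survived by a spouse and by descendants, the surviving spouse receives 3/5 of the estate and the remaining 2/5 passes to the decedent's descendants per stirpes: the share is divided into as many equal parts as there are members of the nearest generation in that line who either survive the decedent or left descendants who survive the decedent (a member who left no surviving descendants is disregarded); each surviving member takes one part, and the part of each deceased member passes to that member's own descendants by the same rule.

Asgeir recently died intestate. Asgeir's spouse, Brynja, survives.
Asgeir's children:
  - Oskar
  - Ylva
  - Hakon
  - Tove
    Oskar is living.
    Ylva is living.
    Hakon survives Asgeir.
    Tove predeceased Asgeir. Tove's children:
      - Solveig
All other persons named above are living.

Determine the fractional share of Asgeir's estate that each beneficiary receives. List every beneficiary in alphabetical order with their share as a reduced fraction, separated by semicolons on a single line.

Brynja 3/5; Hakon 1/10; Oskar 1/10; Solveig 1/10; Ylva 1/10

Brynja, as surviving spouse, takes 3/5.
The remaining 2/5 passes to Asgeir's descendants per stirpes.
The 2/5 is divided into 4 equal shares of 1/10 among Oskar, Ylva, Hakon, Tove.
Oskar is living and takes 1/10.
Ylva is living and takes 1/10.
Hakon is living and takes 1/10.
Tove predeceased; the 1/10 allotted to Tove's branch passes to Tove's issue by representation.
Solveig is the sole taker at this level and receives the full 1/10.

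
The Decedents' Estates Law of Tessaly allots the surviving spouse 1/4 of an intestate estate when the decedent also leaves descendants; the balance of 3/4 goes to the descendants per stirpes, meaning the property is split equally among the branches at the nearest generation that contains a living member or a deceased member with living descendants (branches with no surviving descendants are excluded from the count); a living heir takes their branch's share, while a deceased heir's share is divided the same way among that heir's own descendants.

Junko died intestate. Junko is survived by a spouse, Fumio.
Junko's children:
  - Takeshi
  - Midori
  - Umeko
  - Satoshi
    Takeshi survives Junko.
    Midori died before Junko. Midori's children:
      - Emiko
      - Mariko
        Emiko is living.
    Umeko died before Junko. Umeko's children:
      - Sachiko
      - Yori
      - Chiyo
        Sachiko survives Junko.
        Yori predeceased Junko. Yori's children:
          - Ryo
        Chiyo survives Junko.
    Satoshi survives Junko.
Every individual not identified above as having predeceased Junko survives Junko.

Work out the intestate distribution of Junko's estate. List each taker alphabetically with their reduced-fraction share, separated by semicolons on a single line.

Fumio, as surviving spouse, takes 1/4.
The remaining 3/4 passes to Junko's descendants per stirpes.
The 3/4 is divided into 4 equal shares of 3/16 among Takeshi, Midori, Umeko, Satoshi.
Takeshi is living and takes 3/16.
Midori predeceased; the 3/16 allotted to Midori's branch passes to Midori's issue by representation.
The 3/16 is divided into 2 equal shares of 3/32 among Emiko, Mariko.
Emiko is living and takes 3/32.
Mariko is living and takes 3/32.
Umeko predeceased; the 3/16 allotted to Umeko's branch passes to Umeko's issue by representation.
The 3/16 is divided into 3 equal shares of 1/16 among Sachiko, Yori, Chiyo.
Sachiko is living and takes 1/16.
Yori predeceased; the 1/16 allotted to Yori's branch passes to Yori's issue by representation.
Ryo is the sole taker at this level and receives the full 1/16.
Chiyo is living and takes 1/16.
Satoshi is living and takes 3/16.

Chiyo 1/16; Emiko 3/32; Fumio 1/4; Mariko 3/32; Ryo 1/16; Sachiko 1/16; Satoshi 3/16; Takeshi 3/16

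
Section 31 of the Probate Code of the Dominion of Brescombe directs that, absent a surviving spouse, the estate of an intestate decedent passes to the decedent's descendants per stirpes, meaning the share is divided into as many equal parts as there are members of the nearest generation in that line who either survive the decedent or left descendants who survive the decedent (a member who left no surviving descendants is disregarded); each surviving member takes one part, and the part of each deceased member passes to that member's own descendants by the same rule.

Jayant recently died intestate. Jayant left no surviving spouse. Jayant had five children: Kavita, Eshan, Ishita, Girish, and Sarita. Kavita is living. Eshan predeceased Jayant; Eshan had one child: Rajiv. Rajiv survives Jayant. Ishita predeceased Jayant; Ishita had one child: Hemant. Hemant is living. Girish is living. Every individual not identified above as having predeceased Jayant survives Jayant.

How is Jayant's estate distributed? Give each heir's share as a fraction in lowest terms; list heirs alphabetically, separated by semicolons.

There is no surviving spouse, so the entire estate passes to Jayant's descendants per stirpes.
The estate is divided into 5 equal shares of 1/5 among Kavita, Eshan, Ishita, Girish, Sarita.
Kavita is living and takes 1/5.
Eshan predeceased; the 1/5 allotted to Eshan's branch passes to Eshan's issue by representation.
Rajiv is the sole taker at this level and receives the full 1/5.
Ishita predeceased; the 1/5 allotted to Ishita's branch passes to Ishita's issue by representation.
Hemant is the sole taker at this level and receives the full 1/5.
Girish is living and takes 1/5.
Sarita is living and takes 1/5.

Girish 1/5; Hemant 1/5; Kavita 1/5; Rajiv 1/5; Sarita 1/5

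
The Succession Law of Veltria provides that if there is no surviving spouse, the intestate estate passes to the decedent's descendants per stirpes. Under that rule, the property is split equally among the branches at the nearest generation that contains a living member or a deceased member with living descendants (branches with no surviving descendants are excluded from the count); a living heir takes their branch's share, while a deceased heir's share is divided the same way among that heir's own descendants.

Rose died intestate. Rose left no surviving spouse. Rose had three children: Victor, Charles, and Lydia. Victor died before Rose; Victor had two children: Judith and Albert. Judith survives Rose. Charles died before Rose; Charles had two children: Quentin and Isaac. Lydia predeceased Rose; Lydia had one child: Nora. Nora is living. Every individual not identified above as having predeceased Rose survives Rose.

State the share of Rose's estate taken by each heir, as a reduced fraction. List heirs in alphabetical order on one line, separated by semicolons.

There is no surviving spouse, so the entire estate passes to Rose's descendants per stirpes.
The estate is divided into 3 equal shares of 1/3 among Victor, Charles, Lydia.
Victor predeceased; the 1/3 allotted to Victor's branch passes to Victor's issue by representation.
The 1/3 is divided into 2 equal shares of 1/6 among Judith, Albert.
Judith is living and takes 1/6.
Albert is living and takes 1/6.
Charles predeceased; the 1/3 allotted to Charles's branch passes to Charles's issue by representation.
The 1/3 is divided into 2 equal shares of 1/6 among Quentin, Isaac.
Quentin is living and takes 1/6.
Isaac is living and takes 1/6.
Lydia predeceased; the 1/3 allotted to Lydia's branch passes to Lydia's issue by representation.
Nora is the sole taker at this level and receives the full 1/3.

Albert 1/6; Isaac 1/6; Judith 1/6; Nora 1/3; Quentin 1/6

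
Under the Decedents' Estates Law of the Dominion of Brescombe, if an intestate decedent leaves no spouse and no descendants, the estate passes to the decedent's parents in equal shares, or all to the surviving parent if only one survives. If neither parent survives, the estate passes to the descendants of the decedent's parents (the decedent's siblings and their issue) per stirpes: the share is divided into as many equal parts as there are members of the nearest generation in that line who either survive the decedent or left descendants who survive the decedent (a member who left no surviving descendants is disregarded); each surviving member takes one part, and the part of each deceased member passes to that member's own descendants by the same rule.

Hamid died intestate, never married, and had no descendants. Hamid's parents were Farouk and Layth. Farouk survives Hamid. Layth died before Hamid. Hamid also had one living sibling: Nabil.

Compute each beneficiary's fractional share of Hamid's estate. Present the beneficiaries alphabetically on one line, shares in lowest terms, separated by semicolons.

Farouk 1

Only one parent, Farouk, survives, so Farouk takes the entire estate. The siblings take nothing because a surviving parent has priority.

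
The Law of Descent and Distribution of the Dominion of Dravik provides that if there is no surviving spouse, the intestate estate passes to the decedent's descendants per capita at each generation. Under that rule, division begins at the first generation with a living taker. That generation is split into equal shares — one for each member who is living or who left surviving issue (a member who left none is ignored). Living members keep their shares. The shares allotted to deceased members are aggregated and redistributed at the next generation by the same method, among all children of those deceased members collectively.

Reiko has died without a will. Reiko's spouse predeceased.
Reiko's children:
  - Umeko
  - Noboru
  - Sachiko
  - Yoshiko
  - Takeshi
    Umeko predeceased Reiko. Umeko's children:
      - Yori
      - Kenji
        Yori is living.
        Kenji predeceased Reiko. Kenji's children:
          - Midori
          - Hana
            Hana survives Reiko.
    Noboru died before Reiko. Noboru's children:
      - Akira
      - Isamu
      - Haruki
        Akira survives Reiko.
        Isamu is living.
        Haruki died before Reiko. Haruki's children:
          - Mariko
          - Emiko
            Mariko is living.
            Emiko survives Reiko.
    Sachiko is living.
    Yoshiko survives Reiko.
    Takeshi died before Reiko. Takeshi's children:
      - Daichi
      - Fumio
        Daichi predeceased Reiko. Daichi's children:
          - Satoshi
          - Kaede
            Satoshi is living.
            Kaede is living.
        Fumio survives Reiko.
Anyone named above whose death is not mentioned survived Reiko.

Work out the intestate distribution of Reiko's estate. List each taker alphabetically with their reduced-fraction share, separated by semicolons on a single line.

Akira 3/35; Emiko 3/70; Fumio 3/35; Hana 3/70; Isamu 3/35; Kaede 3/70; Mariko 3/70; Midori 3/70; Sachiko 1/5; Satoshi 3/70; Yori 3/35; Yoshiko 1/5

There is no surviving spouse, so the entire estate passes to Reiko's descendants per capita at each generation.
At generation 1 (Umeko, Noboru, Sachiko, Yoshiko, Takeshi) there are 5 shares of (1)/5 = 1/5 each.
Living: Sachiko and Yoshiko — each takes 1/5.
Deceased: Umeko, Noboru, and Takeshi. Their combined 3/5 is pooled and carried to generation 2.
At generation 2 (Yori, Kenji, Akira, Isamu, Haruki, Daichi, Fumio) there are 7 shares of (3/5)/7 = 3/35 each.
Living: Yori, Akira, Isamu, and Fumio — each takes 3/35.
Deceased: Kenji, Haruki, and Daichi. Their combined 9/35 is pooled and carried to generation 3.
At generation 3 (Midori, Hana, Mariko, Emiko, Satoshi, Kaede) there are 6 shares of (9/35)/6 = 3/70 each.
Living: Midori, Hana, Mariko, Emiko, Satoshi, and Kaede — each takes 3/70.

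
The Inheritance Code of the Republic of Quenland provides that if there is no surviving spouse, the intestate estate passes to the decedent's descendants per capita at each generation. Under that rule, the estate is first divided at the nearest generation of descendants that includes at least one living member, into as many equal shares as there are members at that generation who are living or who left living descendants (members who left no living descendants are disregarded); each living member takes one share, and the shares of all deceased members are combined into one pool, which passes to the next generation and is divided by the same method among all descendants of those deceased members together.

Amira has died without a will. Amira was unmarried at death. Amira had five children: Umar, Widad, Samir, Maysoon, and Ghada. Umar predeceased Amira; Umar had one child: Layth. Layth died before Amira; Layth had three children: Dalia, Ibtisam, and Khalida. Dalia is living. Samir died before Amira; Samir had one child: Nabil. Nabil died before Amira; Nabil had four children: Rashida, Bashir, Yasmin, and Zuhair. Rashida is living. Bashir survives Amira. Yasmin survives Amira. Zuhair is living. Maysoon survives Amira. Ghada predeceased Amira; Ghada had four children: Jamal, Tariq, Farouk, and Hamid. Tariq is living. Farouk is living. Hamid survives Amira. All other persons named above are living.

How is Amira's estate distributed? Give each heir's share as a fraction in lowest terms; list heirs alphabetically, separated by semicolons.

There is no surviving spouse, so the entire estate passes to Amira's descendants per capita at each generation.
At generation 1 (Umar, Widad, Samir, Maysoon, Ghada) there are 5 shares of (1)/5 = 1/5 each.
Living: Widad and Maysoon — each takes 1/5.
Deceased: Umar, Samir, and Ghada. Their combined 3/5 is pooled and carried to generation 2.
At generation 2 (Layth, Nabil, Jamal, Tariq, Farouk, Hamid) there are 6 shares of (3/5)/6 = 1/10 each.
Living: Jamal, Tariq, Farouk, and Hamid — each takes 1/10.
Deceased: Layth and Nabil. Their combined 1/5 is pooled and carried to generation 3.
At generation 3 (Dalia, Ibtisam, Khalida, Rashida, Bashir, Yasmin, Zuhair) there are 7 shares of (1/5)/7 = 1/35 each.
Living: Dalia, Ibtisam, Khalida, Rashida, Bashir, Yasmin, and Zuhair — each takes 1/35.

Bashir 1/35; Dalia 1/35; Farouk 1/10; Hamid 1/10; Ibtisam 1/35; Jamal 1/10; Khalida 1/35; Maysoon 1/5; Rashida 1/35; Tariq 1/10; Widad 1/5; Yasmin 1/35; Zuhair 1/35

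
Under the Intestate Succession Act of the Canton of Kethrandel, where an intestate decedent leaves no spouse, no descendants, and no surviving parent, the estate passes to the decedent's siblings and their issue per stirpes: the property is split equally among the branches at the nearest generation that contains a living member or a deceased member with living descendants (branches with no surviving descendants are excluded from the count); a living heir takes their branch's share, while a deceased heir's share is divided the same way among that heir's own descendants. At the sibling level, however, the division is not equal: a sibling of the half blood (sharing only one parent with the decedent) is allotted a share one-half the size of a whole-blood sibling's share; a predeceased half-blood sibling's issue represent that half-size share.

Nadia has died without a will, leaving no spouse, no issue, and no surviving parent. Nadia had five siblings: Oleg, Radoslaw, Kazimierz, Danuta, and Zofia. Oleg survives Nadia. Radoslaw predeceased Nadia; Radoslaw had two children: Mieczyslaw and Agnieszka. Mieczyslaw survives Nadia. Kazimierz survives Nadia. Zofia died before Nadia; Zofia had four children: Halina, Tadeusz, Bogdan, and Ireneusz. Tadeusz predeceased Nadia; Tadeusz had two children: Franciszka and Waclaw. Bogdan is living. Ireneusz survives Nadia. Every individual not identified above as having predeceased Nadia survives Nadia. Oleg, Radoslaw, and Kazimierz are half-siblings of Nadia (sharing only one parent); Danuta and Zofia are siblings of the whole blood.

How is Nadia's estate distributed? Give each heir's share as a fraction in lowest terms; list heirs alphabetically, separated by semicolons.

No spouse, descendants, or parent survives, so the estate passes to Nadia's siblings per stirpes.
Half-blood siblings count for one-half the weight of whole-blood siblings at the initial division.
Dividing 1 in proportion to weights (total weight 7/2): Oleg (weight 1/2) → 1/7; Radoslaw (weight 1/2) → 1/7; Kazimierz (weight 1/2) → 1/7; Danuta (weight 1) → 2/7; Zofia (weight 1) → 2/7.
Oleg is living and takes 1/7.
Radoslaw predeceased; the 1/7 allotted to Radoslaw's branch passes to Radoslaw's issue by representation.
The 1/7 is divided into 2 equal shares of 1/14 among Mieczyslaw, Agnieszka.
Mieczyslaw is living and takes 1/14.
Agnieszka is living and takes 1/14.
Kazimierz is living and takes 1/7.
Danuta is living and takes 2/7.
Zofia predeceased; the 2/7 allotted to Zofia's branch passes to Zofia's issue by representation.
The 2/7 is divided into 4 equal shares of 1/14 among Halina, Tadeusz, Bogdan, Ireneusz.
Halina is living and takes 1/14.
Tadeusz predeceased; the 1/14 allotted to Tadeusz's branch passes to Tadeusz's issue by representation.
The 1/14 is divided into 2 equal shares of 1/28 among Franciszka, Waclaw.
Franciszka is living and takes 1/28.
Waclaw is living and takes 1/28.
Bogdan is living and takes 1/14.
Ireneusz is living and takes 1/14.

Agnieszka 1/14; Bogdan 1/14; Danuta 2/7; Franciszka 1/28; Halina 1/14; Ireneusz 1/14; Kazimierz 1/7; Mieczyslaw 1/14; Oleg 1/7; Waclaw 1/28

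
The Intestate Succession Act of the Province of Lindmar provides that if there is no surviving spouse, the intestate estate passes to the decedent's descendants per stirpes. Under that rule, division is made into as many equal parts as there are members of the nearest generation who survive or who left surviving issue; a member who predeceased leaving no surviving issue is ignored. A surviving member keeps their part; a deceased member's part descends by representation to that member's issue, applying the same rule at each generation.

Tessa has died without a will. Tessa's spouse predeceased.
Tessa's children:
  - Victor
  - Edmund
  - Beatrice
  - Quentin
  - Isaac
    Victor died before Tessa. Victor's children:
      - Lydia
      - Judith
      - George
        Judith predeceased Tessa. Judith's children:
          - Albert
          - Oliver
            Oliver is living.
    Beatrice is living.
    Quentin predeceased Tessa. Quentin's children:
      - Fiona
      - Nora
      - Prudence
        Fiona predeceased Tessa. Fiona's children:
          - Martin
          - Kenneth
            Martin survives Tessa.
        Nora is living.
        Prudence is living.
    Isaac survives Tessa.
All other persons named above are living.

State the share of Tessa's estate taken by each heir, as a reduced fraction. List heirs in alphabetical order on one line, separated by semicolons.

Albert 1/30; Beatrice 1/5; Edmund 1/5; George 1/15; Isaac 1/5; Kenneth 1/30; Lydia 1/15; Martin 1/30; Nora 1/15; Oliver 1/30; Prudence 1/15

There is no surviving spouse, so the entire estate passes to Tessa's descendants per stirpes.
The estate is divided into 5 equal shares of 1/5 among Victor, Edmund, Beatrice, Quentin, Isaac.
Victor predeceased; the 1/5 allotted to Victor's branch passes to Victor's issue by representation.
The 1/5 is divided into 3 equal shares of 1/15 among Lydia, Judith, George.
Lydia is living and takes 1/15.
Judith predeceased; the 1/15 allotted to Judith's branch passes to Judith's issue by representation.
The 1/15 is divided into 2 equal shares of 1/30 among Albert, Oliver.
Albert is living and takes 1/30.
Oliver is living and takes 1/30.
George is living and takes 1/15.
Edmund is living and takes 1/5.
Beatrice is living and takes 1/5.
Quentin predeceased; the 1/5 allotted to Quentin's branch passes to Quentin's issue by representation.
The 1/5 is divided into 3 equal shares of 1/15 among Fiona, Nora, Prudence.
Fiona predeceased; the 1/15 allotted to Fiona's branch passes to Fiona's issue by representation.
The 1/15 is divided into 2 equal shares of 1/30 among Martin, Kenneth.
Martin is living and takes 1/30.
Kenneth is living and takes 1/30.
Nora is living and takes 1/15.
Prudence is living and takes 1/15.
Isaac is living and takes 1/5.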